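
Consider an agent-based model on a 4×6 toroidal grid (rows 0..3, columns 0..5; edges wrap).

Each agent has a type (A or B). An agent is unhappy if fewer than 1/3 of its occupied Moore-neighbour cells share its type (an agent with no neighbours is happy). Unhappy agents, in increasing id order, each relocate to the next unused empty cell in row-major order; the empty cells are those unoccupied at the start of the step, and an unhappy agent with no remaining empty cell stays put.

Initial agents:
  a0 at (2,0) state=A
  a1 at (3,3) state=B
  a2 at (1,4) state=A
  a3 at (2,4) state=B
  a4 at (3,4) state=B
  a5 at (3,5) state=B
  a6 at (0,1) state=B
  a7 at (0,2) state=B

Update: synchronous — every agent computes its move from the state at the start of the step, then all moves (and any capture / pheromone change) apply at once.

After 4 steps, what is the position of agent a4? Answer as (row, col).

(3, 4)

t=1: a0@(0,0):A a1@(3,3):B a2@(0,3):A a3@(2,4):B a4@(3,4):B a5@(3,5):B a6@(0,1):B a7@(0,2):B
t=2: a0@(0,4):A a1@(3,3):B a2@(0,5):A a3@(2,4):B a4@(3,4):B a5@(3,5):B a6@(0,1):B a7@(0,2):B
t=3: a0@(0,0):A a1@(3,3):B a2@(0,5):A a3@(2,4):B a4@(3,4):B a5@(3,5):B a6@(0,1):B a7@(0,2):B
t=4: (unchanged — steady state)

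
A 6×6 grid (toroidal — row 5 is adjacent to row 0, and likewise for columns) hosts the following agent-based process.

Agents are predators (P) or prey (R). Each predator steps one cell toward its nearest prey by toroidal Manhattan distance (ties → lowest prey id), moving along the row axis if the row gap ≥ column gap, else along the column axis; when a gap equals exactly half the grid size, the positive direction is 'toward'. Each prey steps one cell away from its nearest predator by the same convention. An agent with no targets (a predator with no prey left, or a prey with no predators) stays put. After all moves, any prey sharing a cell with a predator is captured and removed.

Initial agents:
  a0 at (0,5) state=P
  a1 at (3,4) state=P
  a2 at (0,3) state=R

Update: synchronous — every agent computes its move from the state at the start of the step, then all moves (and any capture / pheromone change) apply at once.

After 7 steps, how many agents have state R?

t=1: a0@(0,4):P a1@(4,4):P a2@(0,2):R
t=2: a0@(0,3):P a1@(5,4):P a2@(0,1):R
t=3: a0@(0,2):P a1@(5,5):P a2@(0,0):R
t=4: a0@(0,1):P a1@(0,5):P
t=5: (unchanged — steady state)

0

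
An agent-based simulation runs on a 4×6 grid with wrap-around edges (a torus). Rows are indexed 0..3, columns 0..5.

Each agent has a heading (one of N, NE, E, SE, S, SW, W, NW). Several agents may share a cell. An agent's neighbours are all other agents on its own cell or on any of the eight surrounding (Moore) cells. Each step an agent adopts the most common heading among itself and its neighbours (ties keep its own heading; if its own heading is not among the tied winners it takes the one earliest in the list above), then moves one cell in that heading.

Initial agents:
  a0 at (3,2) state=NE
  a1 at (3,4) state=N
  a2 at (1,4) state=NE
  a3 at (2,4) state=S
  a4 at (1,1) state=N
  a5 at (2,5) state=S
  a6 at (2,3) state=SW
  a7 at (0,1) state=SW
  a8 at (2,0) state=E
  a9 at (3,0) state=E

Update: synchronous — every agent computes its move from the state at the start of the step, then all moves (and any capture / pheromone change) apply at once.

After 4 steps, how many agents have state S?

t=1: a0@(0,1):SW a1@(0,4):S a2@(2,4):S a3@(3,4):S a4@(0,1):N a5@(3,5):S a6@(1,4):NE a7@(1,0):SW a8@(2,1):E a9@(3,1):E
t=2: a0@(1,0):SW a1@(1,4):S a2@(3,4):S a3@(0,4):S a4@(1,0):SW a5@(0,5):S a6@(2,4):S a7@(2,5):SW a8@(2,2):E a9@(3,2):E
t=3: a0@(2,5):SW a1@(2,4):S a2@(0,4):S a3@(1,4):S a4@(2,5):SW a5@(1,5):S a6@(3,4):S a7@(3,4):SW a8@(2,3):E a9@(3,3):E
t=4: a0@(3,5):S a1@(3,4):S a2@(1,4):S a3@(2,4):S a4@(3,5):S a5@(2,5):S a6@(0,4):S a7@(0,3):SW a8@(3,3):S a9@(0,3):S

9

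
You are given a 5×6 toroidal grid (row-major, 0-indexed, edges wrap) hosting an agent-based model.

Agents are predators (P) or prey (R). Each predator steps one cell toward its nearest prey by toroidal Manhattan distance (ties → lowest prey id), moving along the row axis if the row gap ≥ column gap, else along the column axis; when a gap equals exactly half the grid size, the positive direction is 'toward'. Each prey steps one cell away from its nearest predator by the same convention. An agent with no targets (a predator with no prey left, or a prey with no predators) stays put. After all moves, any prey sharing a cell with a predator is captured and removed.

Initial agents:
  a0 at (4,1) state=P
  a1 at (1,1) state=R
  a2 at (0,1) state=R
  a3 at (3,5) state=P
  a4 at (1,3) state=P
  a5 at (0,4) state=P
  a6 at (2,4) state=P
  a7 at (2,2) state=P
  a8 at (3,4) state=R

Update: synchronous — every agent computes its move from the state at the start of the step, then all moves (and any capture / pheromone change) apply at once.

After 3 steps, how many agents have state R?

t=1: a0@(0,1):P a1@(2,1):R a2@(1,1):R a3@(3,4):P a4@(1,2):P a5@(4,4):P a6@(3,4):P a7@(1,2):P a8@(3,3):R
t=2: a0@(1,1):P a1@(3,1):R a2@(2,1):R a3@(3,3):P a4@(1,1):P a5@(3,4):P a6@(3,3):P a7@(1,1):P a8@(3,2):R
t=3: a0@(2,1):P a1@(4,1):R a2@(3,1):R a3@(3,2):P a4@(2,1):P a5@(3,3):P a6@(3,2):P a7@(2,1):P a8@(3,1):R

3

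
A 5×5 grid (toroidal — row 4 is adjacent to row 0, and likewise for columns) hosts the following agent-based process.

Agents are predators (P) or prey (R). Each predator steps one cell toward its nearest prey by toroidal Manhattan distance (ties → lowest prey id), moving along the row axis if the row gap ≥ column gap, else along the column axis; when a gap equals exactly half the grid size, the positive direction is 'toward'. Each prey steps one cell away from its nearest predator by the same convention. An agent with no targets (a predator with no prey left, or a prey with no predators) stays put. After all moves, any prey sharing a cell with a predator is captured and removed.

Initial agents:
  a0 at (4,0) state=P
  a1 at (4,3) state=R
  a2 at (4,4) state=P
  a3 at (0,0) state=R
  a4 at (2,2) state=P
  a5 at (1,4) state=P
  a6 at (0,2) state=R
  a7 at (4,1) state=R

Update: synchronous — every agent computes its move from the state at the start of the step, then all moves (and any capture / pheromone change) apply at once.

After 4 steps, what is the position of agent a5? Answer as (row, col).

(3, 4)

t=1: a0@(0,0):P a1@(4,2):R a2@(4,3):P a3@(1,0):R a4@(1,2):P a5@(0,4):P a6@(4,2):R a7@(4,2):R
t=2: a0@(1,0):P a1@(4,1):R a2@(4,2):P a3@(2,0):R a4@(0,2):P a5@(1,4):P a6@(4,1):R a7@(4,1):R
t=3: a0@(2,0):P a1@(4,0):R a2@(4,1):P a3@(3,0):R a4@(4,2):P a5@(2,4):P a6@(4,0):R a7@(4,0):R
t=4: a0@(3,0):P a1@(4,4):R a2@(4,0):P a4@(4,1):P a5@(3,4):P a6@(4,4):R a7@(4,4):R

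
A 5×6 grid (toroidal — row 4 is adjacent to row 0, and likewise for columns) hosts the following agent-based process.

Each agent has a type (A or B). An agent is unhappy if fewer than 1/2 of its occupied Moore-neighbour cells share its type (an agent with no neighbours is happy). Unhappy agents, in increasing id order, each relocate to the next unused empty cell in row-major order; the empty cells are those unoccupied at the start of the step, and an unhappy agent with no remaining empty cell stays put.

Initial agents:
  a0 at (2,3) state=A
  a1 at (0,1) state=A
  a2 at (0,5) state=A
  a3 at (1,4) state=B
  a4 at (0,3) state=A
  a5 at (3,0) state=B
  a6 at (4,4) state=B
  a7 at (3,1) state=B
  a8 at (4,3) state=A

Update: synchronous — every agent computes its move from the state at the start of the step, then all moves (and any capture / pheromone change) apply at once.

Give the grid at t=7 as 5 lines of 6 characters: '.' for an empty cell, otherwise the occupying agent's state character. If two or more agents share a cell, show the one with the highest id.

t=1: a0@(0,0):A a1@(0,1):A a2@(0,2):A a3@(0,4):B a4@(1,0):A a5@(3,0):B a6@(1,1):B a7@(3,1):B a8@(4,3):A
t=2: a0@(0,0):A a1@(0,1):A a2@(0,2):A a3@(0,3):B a4@(1,0):A a5@(3,0):B a6@(0,5):B a7@(3,1):B a8@(4,3):A
t=3: a0@(0,0):A a1@(0,1):A a2@(0,2):A a3@(0,4):B a4@(1,0):A a5@(3,0):B a6@(1,1):B a7@(3,1):B a8@(4,3):A
t=4: a0@(0,0):A a1@(0,1):A a2@(0,2):A a3@(0,3):B a4@(1,0):A a5@(3,0):B a6@(0,5):B a7@(3,1):B a8@(4,3):A
t=5: a0@(0,0):A a1@(0,1):A a2@(0,2):A a3@(0,4):B a4@(1,0):A a5@(3,0):B a6@(1,1):B a7@(3,1):B a8@(4,3):A
t=6: a0@(0,0):A a1@(0,1):A a2@(0,2):A a3@(0,3):B a4@(1,0):A a5@(3,0):B a6@(0,5):B a7@(3,1):B a8@(4,3):A
t=7: a0@(0,0):A a1@(0,1):A a2@(0,2):A a3@(0,4):B a4@(1,0):A a5@(3,0):B a6@(1,1):B a7@(3,1):B a8@(4,3):A

AAA.B.
AB....
......
BB....
...A..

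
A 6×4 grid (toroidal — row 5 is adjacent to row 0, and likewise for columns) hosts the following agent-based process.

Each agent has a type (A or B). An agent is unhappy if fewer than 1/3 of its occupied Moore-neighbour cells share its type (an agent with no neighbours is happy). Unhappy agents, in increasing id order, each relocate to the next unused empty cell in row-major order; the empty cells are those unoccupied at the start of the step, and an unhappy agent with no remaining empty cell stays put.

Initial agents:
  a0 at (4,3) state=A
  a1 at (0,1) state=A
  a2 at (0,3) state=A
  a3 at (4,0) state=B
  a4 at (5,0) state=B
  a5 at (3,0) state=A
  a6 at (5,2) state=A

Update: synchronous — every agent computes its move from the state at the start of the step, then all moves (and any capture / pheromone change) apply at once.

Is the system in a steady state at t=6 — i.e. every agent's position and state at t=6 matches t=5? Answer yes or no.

yes

t=1: a0@(4,3):A a1@(0,1):A a2@(0,3):A a3@(4,0):B a4@(0,0):B a5@(3,0):A a6@(5,2):A
t=2: a0@(4,3):A a1@(0,1):A a2@(0,3):A a3@(0,2):B a4@(1,0):B a5@(3,0):A a6@(5,2):A
t=3: a0@(4,3):A a1@(0,1):A a2@(0,3):A a3@(0,0):B a4@(1,1):B a5@(3,0):A a6@(5,2):A
t=4: (unchanged — steady state)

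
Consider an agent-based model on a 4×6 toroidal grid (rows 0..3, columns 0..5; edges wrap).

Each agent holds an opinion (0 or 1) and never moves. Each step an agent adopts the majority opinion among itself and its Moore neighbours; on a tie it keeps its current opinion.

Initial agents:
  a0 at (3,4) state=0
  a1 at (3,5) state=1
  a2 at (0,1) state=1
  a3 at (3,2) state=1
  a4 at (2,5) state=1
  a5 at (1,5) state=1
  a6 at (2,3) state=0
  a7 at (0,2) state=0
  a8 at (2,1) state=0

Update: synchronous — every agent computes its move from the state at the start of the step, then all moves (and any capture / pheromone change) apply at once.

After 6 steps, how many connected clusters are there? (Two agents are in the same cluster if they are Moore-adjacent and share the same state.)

3

t=1: a0@(3,4):0 a1@(3,5):1 a2@(0,1):1 a3@(3,2):0 a4@(2,5):1 a5@(1,5):1 a6@(2,3):0 a7@(0,2):1 a8@(2,1):0
t=2: (unchanged — steady state)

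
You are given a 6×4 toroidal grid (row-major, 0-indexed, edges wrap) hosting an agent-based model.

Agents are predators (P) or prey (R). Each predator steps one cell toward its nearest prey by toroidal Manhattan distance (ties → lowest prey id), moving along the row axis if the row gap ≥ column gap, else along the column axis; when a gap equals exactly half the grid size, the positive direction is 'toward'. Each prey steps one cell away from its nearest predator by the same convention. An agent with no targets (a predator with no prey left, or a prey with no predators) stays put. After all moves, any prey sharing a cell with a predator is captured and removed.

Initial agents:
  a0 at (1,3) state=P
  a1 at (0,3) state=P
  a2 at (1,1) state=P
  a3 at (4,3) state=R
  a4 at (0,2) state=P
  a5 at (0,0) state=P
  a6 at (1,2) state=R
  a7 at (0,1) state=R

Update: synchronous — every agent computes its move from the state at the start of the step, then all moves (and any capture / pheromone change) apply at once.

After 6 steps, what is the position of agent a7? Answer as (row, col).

t=1: a0@(1,2):P a1@(5,3):P a2@(1,2):P a3@(3,3):R a4@(1,2):P a5@(0,1):P a6@(1,1):R a7@(5,1):R
t=2: a0@(1,1):P a1@(4,3):P a2@(1,1):P a3@(2,3):R a4@(1,1):P a5@(1,1):P a6@(1,0):R a7@(4,1):R
t=3: a0@(1,0):P a1@(3,3):P a2@(1,0):P a3@(1,3):R a4@(1,0):P a5@(1,0):P a6@(1,3):R a7@(4,0):R
t=4: a0@(1,3):P a1@(2,3):P a2@(1,3):P a3@(1,2):R a4@(1,3):P a5@(1,3):P a6@(1,2):R a7@(5,0):R
t=5: a0@(1,2):P a1@(1,3):P a2@(1,2):P a3@(1,1):R a4@(1,2):P a5@(1,2):P a6@(1,1):R a7@(4,0):R
t=6: a0@(1,1):P a1@(1,0):P a2@(1,1):P a4@(1,1):P a5@(1,1):P a7@(3,0):R

(3, 0)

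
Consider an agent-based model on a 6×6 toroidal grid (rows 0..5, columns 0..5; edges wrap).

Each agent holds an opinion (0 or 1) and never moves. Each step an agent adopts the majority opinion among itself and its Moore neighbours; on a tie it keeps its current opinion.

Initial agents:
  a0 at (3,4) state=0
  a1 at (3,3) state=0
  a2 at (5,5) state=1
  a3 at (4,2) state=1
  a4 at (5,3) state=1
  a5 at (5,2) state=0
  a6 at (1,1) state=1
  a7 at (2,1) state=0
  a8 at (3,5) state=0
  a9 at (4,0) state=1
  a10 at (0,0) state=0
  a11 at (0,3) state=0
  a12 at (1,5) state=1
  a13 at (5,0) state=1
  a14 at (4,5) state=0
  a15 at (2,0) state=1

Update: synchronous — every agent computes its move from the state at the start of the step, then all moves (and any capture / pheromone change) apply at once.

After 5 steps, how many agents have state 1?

10

t=1: a0@(3,4):0 a1@(3,3):0 a2@(5,5):1 a3@(4,2):1 a4@(5,3):1 a5@(5,2):0 a6@(1,1):1 a7@(2,1):1 a8@(3,5):0 a9@(4,0):1 a10@(0,0):1 a11@(0,3):0 a12@(1,5):1 a13@(5,0):1 a14@(4,5):0 a15@(2,0):1
t=2: (unchanged — steady state)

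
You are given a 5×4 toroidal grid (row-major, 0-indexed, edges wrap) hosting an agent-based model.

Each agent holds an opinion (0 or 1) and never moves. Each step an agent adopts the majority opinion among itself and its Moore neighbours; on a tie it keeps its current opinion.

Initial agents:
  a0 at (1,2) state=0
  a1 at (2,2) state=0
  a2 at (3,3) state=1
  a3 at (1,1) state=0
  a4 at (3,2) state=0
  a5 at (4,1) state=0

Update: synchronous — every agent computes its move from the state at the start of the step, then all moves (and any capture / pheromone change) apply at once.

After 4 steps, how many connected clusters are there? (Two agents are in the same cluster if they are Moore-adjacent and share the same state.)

1

t=1: a0@(1,2):0 a1@(2,2):0 a2@(3,3):0 a3@(1,1):0 a4@(3,2):0 a5@(4,1):0
t=2: (unchanged — steady state)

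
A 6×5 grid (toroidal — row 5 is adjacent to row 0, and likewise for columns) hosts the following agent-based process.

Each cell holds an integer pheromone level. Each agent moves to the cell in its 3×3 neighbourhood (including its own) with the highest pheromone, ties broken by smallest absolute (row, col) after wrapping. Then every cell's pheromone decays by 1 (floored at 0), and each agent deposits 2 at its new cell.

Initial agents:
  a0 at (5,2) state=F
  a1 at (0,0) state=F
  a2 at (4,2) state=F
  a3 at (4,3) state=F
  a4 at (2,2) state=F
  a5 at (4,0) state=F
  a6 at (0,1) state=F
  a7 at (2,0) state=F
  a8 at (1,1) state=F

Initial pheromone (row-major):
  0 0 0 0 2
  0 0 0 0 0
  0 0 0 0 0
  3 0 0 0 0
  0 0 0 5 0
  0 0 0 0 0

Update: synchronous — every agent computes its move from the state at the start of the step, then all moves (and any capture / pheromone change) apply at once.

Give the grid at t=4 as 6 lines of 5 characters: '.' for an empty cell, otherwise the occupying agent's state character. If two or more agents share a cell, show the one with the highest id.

t=1: a0@(4,3) a1@(0,4) a2@(4,3) a3@(4,3) a4@(1,1) a5@(3,0) a6@(0,0) a7@(3,0) a8@(0,0) | pheromone: 4 0 0 0 3 / 0 2 0 0 0 / 0 0 0 0 0 / 6 0 0 0 0 / 0 0 0 10 0 / 0 0 0 0 0
t=2: a0@(4,3) a1@(0,0) a2@(4,3) a3@(4,3) a4@(0,0) a5@(3,0) a6@(0,0) a7@(3,0) a8@(0,0) | pheromone: 11 0 0 0 2 / 0 1 0 0 0 / 0 0 0 0 0 / 9 0 0 0 0 / 0 0 0 15 0 / 0 0 0 0 0
t=3: a0@(4,3) a1@(0,0) a2@(4,3) a3@(4,3) a4@(0,0) a5@(3,0) a6@(0,0) a7@(3,0) a8@(0,0) | pheromone: 18 0 0 0 1 / 0 0 0 0 0 / 0 0 0 0 0 / 12 0 0 0 0 / 0 0 0 20 0 / 0 0 0 0 0
t=4: a0@(4,3) a1@(0,0) a2@(4,3) a3@(4,3) a4@(0,0) a5@(3,0) a6@(0,0) a7@(3,0) a8@(0,0) | pheromone: 25 0 0 0 0 / 0 0 0 0 0 / 0 0 0 0 0 / 15 0 0 0 0 / 0 0 0 25 0 / 0 0 0 0 0

F....
.....
.....
F....
...F.
.....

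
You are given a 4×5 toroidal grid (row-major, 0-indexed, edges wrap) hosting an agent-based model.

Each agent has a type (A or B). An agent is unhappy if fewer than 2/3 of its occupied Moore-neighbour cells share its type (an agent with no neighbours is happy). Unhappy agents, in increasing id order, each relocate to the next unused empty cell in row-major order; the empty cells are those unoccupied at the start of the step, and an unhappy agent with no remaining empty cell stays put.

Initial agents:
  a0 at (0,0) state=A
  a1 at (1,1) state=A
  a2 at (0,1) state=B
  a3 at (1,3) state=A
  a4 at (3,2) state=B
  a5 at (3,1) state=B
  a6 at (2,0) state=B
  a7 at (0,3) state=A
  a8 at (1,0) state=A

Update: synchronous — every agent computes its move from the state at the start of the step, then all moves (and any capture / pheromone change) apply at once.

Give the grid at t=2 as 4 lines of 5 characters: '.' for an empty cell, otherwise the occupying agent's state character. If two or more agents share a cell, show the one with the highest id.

t=1: a0@(0,2):A a1@(0,4):A a2@(1,2):B a3@(1,3):A a4@(3,2):B a5@(3,1):B a6@(1,4):B a7@(2,1):A a8@(2,2):A
t=2: a0@(0,0):A a1@(0,1):A a2@(0,3):B a3@(1,0):A a4@(1,1):B a5@(2,0):B a6@(2,3):B a7@(2,4):A a8@(3,0):A

AA.B.
AB...
B..BA
A....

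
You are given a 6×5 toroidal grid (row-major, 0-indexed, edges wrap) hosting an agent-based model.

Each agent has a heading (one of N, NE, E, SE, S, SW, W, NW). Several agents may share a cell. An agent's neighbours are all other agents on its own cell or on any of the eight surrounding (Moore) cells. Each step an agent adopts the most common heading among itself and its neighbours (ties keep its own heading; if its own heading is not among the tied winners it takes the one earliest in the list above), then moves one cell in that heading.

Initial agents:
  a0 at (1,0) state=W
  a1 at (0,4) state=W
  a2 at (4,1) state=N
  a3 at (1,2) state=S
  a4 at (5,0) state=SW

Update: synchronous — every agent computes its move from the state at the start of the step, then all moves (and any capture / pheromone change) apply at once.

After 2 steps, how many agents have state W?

3

t=1: a0@(1,4):W a1@(0,3):W a2@(3,1):N a3@(2,2):S a4@(0,4):SW
t=2: a0@(1,3):W a1@(0,2):W a2@(2,1):N a3@(3,2):S a4@(0,3):W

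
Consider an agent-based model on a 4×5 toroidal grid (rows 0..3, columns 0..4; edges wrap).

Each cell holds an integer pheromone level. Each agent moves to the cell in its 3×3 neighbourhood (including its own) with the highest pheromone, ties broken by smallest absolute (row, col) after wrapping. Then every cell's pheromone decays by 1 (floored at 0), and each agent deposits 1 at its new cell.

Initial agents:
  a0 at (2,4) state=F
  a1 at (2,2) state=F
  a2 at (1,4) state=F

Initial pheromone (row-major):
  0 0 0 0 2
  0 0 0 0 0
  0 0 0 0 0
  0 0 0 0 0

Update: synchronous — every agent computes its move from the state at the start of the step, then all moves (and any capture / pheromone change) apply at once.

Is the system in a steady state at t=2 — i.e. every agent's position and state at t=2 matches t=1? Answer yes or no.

t=1: a0@(1,0) a1@(1,1) a2@(0,4) | pheromone: 0 0 0 0 2 / 1 1 0 0 0 / 0 0 0 0 0 / 0 0 0 0 0
t=2: a0@(0,4) a1@(1,0) a2@(0,4) | pheromone: 0 0 0 0 3 / 1 0 0 0 0 / 0 0 0 0 0 / 0 0 0 0 0

no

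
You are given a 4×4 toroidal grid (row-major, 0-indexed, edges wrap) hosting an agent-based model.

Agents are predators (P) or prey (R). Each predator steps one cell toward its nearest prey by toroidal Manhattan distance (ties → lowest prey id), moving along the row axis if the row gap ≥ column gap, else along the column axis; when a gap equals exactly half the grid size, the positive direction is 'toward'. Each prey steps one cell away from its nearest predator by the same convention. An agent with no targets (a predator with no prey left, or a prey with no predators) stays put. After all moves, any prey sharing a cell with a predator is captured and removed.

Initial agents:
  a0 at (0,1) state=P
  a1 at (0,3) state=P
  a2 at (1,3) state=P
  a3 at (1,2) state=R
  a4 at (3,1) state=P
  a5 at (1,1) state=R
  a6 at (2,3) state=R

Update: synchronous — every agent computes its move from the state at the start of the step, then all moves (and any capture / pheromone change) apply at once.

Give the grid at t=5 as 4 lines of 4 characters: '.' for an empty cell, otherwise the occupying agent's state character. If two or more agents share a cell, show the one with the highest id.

PP..
.PP.
.R..
....

t=1: a0@(1,1):P a1@(1,3):P a2@(1,2):P a4@(0,1):P a5@(2,1):R a6@(3,3):R
t=2: a0@(2,1):P a1@(2,3):P a2@(2,2):P a4@(1,1):P a5@(3,1):R
t=3: a0@(3,1):P a1@(2,0):P a2@(3,2):P a4@(2,1):P a5@(0,1):R
t=4: a0@(0,1):P a1@(3,0):P a2@(0,2):P a4@(3,1):P a5@(1,1):R
t=5: a0@(1,1):P a1@(0,0):P a2@(1,2):P a4@(0,1):P a5@(2,1):R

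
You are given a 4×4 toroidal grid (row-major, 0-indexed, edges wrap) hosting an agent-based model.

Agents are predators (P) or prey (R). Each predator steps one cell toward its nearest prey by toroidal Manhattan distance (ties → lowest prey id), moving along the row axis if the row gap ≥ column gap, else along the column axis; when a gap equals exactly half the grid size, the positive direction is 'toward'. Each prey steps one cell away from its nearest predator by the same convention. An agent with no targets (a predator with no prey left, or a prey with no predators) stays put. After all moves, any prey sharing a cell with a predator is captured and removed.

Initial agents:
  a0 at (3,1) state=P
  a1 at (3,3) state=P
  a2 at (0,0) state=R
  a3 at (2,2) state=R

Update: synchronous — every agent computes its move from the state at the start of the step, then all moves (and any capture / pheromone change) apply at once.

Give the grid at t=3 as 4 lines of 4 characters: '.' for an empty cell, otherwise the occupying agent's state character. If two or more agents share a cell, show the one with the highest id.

....
....
.P.P
R.R.

t=1: a0@(0,1):P a1@(0,3):P a2@(1,0):R a3@(1,2):R
t=2: a0@(1,1):P a1@(1,3):P a2@(2,0):R a3@(2,2):R
t=3: a0@(2,1):P a1@(2,3):P a2@(3,0):R a3@(3,2):R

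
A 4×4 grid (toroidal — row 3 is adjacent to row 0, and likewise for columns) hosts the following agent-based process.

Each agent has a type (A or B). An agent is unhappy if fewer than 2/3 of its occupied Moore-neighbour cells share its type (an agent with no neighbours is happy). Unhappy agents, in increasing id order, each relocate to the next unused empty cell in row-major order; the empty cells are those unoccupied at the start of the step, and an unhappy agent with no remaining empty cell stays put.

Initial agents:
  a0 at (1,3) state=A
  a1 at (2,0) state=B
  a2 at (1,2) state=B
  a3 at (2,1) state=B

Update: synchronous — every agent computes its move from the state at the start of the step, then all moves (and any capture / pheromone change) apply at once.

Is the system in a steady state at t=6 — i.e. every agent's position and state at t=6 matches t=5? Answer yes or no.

no

t=1: a0@(0,0):A a1@(0,1):B a2@(0,2):B a3@(2,1):B
t=2: a0@(0,3):A a1@(1,0):B a2@(0,2):B a3@(2,1):B
t=3: a0@(0,0):A a1@(0,1):B a2@(1,1):B a3@(2,1):B
t=4: a0@(0,2):A a1@(0,3):B a2@(1,1):B a3@(2,1):B
t=5: a0@(0,0):A a1@(0,1):B a2@(1,0):B a3@(2,1):B
t=6: a0@(0,2):A a1@(0,3):B a2@(1,0):B a3@(2,1):B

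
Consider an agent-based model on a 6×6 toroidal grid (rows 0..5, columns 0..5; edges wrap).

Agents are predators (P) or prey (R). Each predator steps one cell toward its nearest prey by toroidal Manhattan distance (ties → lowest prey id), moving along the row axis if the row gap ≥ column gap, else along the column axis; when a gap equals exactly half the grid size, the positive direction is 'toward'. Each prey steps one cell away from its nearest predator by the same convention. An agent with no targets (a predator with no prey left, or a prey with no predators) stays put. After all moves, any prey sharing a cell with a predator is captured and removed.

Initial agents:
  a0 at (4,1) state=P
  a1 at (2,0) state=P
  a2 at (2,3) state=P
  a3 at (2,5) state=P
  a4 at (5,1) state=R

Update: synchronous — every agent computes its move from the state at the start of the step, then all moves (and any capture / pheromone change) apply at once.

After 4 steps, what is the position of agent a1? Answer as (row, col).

t=1: a0@(5,1):P a1@(3,0):P a2@(3,3):P a3@(3,5):P a4@(0,1):R
t=2: a0@(0,1):P a1@(4,0):P a2@(4,3):P a3@(4,5):P a4@(1,1):R
t=3: a0@(1,1):P a1@(5,0):P a2@(5,3):P a3@(5,5):P a4@(2,1):R
t=4: a0@(2,1):P a1@(0,0):P a2@(0,3):P a3@(0,5):P a4@(3,1):R

(0, 0)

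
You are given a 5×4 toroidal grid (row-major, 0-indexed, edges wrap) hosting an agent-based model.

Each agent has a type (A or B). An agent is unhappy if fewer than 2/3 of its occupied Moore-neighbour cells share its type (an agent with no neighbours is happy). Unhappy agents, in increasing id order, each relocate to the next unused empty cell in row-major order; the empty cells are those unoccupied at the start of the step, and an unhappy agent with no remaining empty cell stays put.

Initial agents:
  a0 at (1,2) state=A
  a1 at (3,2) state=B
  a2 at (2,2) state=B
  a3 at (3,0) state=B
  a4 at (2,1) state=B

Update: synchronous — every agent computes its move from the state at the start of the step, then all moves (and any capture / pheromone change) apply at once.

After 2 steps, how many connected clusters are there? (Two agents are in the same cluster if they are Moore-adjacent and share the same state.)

2

t=1: a0@(0,0):A a1@(3,2):B a2@(2,2):B a3@(3,0):B a4@(2,1):B
t=2: (unchanged — steady state)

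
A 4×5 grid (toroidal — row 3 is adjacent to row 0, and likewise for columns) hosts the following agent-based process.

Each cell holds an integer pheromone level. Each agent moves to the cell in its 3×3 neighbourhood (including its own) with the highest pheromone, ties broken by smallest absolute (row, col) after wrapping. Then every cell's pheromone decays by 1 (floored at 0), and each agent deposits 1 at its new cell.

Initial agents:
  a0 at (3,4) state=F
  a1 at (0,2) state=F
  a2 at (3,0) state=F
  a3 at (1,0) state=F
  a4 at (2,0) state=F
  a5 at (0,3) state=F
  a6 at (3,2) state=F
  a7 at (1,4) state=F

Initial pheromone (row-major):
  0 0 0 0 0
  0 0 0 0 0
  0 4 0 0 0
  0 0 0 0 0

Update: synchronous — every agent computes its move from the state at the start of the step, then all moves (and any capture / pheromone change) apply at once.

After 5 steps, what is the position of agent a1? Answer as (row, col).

(0, 0)

t=1: a0@(0,0) a1@(0,1) a2@(2,1) a3@(2,1) a4@(2,1) a5@(0,2) a6@(2,1) a7@(0,0) | pheromone: 2 1 1 0 0 / 0 0 0 0 0 / 0 7 0 0 0 / 0 0 0 0 0
t=2: a0@(0,0) a1@(0,0) a2@(2,1) a3@(2,1) a4@(2,1) a5@(0,1) a6@(2,1) a7@(0,0) | pheromone: 4 1 0 0 0 / 0 0 0 0 0 / 0 10 0 0 0 / 0 0 0 0 0
t=3: a0@(0,0) a1@(0,0) a2@(2,1) a3@(2,1) a4@(2,1) a5@(0,0) a6@(2,1) a7@(0,0) | pheromone: 7 0 0 0 0 / 0 0 0 0 0 / 0 13 0 0 0 / 0 0 0 0 0
t=4: a0@(0,0) a1@(0,0) a2@(2,1) a3@(2,1) a4@(2,1) a5@(0,0) a6@(2,1) a7@(0,0) | pheromone: 10 0 0 0 0 / 0 0 0 0 0 / 0 16 0 0 0 / 0 0 0 0 0
t=5: a0@(0,0) a1@(0,0) a2@(2,1) a3@(2,1) a4@(2,1) a5@(0,0) a6@(2,1) a7@(0,0) | pheromone: 13 0 0 0 0 / 0 0 0 0 0 / 0 19 0 0 0 / 0 0 0 0 0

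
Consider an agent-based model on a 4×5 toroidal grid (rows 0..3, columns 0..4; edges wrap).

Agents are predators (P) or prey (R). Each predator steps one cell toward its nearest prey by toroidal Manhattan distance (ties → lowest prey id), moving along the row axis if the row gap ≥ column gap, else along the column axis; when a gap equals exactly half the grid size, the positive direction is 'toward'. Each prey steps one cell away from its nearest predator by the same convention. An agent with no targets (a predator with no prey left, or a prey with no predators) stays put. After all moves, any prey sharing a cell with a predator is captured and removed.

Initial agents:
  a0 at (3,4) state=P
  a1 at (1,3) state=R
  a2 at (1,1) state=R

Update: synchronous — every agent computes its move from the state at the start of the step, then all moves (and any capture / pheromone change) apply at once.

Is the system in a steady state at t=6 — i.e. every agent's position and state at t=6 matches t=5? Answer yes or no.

t=1: a0@(0,4):P a1@(0,3):R a2@(0,1):R
t=2: a0@(0,3):P a1@(0,2):R a2@(0,2):R
t=3: a0@(0,2):P a1@(0,1):R a2@(0,1):R
t=4: a0@(0,1):P a1@(0,0):R a2@(0,0):R
t=5: a0@(0,0):P a1@(0,4):R a2@(0,4):R
t=6: a0@(0,4):P a1@(0,3):R a2@(0,3):R

no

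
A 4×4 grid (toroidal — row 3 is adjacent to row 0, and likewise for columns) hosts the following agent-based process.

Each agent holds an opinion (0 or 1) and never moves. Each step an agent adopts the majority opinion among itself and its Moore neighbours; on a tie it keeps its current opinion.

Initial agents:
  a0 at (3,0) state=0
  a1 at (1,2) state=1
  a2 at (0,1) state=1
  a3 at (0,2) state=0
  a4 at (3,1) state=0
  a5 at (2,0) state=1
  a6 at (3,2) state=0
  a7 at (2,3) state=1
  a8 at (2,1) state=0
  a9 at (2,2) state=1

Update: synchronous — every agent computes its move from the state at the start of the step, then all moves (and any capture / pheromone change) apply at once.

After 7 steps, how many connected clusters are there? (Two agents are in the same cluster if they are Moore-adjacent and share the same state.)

2

t=1: a0@(3,0):0 a1@(1,2):1 a2@(0,1):0 a3@(0,2):0 a4@(3,1):0 a5@(2,0):0 a6@(3,2):0 a7@(2,3):1 a8@(2,1):0 a9@(2,2):1
t=2: (unchanged — steady state)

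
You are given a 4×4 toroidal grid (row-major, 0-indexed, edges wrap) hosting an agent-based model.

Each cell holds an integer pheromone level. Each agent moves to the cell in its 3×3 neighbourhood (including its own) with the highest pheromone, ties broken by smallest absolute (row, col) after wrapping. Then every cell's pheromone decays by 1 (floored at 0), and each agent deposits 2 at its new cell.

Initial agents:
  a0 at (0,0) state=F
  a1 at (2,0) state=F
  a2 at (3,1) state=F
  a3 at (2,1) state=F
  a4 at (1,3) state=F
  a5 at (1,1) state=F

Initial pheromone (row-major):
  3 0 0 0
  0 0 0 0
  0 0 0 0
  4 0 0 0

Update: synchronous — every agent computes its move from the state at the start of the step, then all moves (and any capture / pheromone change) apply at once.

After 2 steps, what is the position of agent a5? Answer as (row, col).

(3, 0)

t=1: a0@(3,0) a1@(3,0) a2@(3,0) a3@(3,0) a4@(0,0) a5@(0,0) | pheromone: 6 0 0 0 / 0 0 0 0 / 0 0 0 0 / 11 0 0 0
t=2: a0@(3,0) a1@(3,0) a2@(3,0) a3@(3,0) a4@(3,0) a5@(3,0) | pheromone: 5 0 0 0 / 0 0 0 0 / 0 0 0 0 / 22 0 0 0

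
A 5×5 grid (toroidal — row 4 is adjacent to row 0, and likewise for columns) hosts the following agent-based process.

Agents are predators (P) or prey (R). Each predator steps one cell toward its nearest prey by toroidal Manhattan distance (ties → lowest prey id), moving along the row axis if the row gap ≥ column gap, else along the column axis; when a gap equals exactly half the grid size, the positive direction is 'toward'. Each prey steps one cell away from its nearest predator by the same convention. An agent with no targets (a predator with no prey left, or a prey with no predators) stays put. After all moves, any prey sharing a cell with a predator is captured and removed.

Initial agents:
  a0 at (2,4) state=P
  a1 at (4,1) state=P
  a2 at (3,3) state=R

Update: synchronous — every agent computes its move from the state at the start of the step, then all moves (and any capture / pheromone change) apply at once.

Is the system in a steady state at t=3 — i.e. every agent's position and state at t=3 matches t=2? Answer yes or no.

yes

t=1: a0@(3,4):P a1@(4,2):P a2@(4,3):R
t=2: a0@(4,4):P a1@(4,3):P
t=3: (unchanged — steady state)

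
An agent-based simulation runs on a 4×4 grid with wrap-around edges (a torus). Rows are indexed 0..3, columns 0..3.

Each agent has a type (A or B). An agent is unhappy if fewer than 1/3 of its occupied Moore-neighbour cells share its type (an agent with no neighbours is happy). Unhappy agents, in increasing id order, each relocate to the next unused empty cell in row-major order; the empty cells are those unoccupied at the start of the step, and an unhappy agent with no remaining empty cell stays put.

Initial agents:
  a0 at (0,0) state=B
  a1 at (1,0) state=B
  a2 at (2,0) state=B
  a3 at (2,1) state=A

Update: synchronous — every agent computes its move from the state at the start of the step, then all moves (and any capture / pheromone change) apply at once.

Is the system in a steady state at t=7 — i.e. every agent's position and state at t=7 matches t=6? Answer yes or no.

yes

t=1: a0@(0,0):B a1@(1,0):B a2@(2,0):B a3@(0,1):A
t=2: a0@(0,0):B a1@(1,0):B a2@(2,0):B a3@(0,2):A
t=3: (unchanged — steady state)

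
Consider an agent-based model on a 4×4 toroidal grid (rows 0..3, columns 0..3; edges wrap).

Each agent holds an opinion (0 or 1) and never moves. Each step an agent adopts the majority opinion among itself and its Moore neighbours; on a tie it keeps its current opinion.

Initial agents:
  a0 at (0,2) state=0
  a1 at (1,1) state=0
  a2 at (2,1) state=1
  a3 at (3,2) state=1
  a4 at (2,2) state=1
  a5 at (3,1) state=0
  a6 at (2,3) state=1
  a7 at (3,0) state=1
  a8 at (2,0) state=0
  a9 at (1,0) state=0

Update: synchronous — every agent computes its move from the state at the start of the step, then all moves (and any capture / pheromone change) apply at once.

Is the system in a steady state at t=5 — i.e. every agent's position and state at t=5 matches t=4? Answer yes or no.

t=1: a0@(0,2):0 a1@(1,1):0 a2@(2,1):1 a3@(3,2):1 a4@(2,2):1 a5@(3,1):1 a6@(2,3):1 a7@(3,0):1 a8@(2,0):0 a9@(1,0):0
t=2: a0@(0,2):0 a1@(1,1):0 a2@(2,1):1 a3@(3,2):1 a4@(2,2):1 a5@(3,1):1 a6@(2,3):1 a7@(3,0):1 a8@(2,0):1 a9@(1,0):0
t=3: a0@(0,2):0 a1@(1,1):0 a2@(2,1):1 a3@(3,2):1 a4@(2,2):1 a5@(3,1):1 a6@(2,3):1 a7@(3,0):1 a8@(2,0):1 a9@(1,0):1
t=4: a0@(0,2):0 a1@(1,1):1 a2@(2,1):1 a3@(3,2):1 a4@(2,2):1 a5@(3,1):1 a6@(2,3):1 a7@(3,0):1 a8@(2,0):1 a9@(1,0):1
t=5: a0@(0,2):1 a1@(1,1):1 a2@(2,1):1 a3@(3,2):1 a4@(2,2):1 a5@(3,1):1 a6@(2,3):1 a7@(3,0):1 a8@(2,0):1 a9@(1,0):1

no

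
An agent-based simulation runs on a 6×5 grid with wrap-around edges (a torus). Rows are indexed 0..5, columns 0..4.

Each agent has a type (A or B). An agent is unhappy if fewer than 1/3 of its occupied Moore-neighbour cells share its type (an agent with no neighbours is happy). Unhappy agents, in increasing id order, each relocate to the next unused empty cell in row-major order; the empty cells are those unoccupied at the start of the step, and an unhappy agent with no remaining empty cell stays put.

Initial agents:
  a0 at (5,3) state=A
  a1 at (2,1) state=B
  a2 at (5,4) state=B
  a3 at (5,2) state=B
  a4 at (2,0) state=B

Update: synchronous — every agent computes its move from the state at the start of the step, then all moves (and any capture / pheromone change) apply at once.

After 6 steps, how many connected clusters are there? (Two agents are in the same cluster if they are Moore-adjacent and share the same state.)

t=1: a0@(0,0):A a1@(2,1):B a2@(0,1):B a3@(0,2):B a4@(2,0):B
t=2: a0@(0,3):A a1@(2,1):B a2@(0,1):B a3@(0,2):B a4@(2,0):B
t=3: a0@(0,0):A a1@(2,1):B a2@(0,1):B a3@(0,2):B a4@(2,0):B
t=4: a0@(0,3):A a1@(2,1):B a2@(0,1):B a3@(0,2):B a4@(2,0):B
t=5: a0@(0,0):A a1@(2,1):B a2@(0,1):B a3@(0,2):B a4@(2,0):B
t=6: a0@(0,3):A a1@(2,1):B a2@(0,1):B a3@(0,2):B a4@(2,0):B

3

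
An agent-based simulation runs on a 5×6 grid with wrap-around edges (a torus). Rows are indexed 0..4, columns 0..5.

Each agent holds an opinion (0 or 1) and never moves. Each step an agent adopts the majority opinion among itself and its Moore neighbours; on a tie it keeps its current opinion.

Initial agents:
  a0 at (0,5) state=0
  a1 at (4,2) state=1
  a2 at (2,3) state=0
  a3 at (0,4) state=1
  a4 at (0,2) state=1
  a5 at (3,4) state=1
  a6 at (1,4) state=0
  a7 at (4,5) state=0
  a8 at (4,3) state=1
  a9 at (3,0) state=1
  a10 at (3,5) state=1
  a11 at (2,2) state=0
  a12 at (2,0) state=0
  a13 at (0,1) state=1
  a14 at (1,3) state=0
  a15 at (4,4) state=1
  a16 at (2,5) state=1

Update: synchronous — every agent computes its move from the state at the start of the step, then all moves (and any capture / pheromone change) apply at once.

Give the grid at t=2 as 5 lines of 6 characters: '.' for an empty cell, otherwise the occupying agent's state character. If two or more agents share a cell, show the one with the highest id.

t=1: a0@(0,5):0 a1@(4,2):1 a2@(2,3):0 a3@(0,4):0 a4@(0,2):1 a5@(3,4):1 a6@(1,4):0 a7@(4,5):1 a8@(4,3):1 a9@(3,0):1 a10@(3,5):1 a11@(2,2):0 a12@(2,0):1 a13@(0,1):1 a14@(1,3):0 a15@(4,4):1 a16@(2,5):1
t=2: (unchanged — steady state)

.11.00
...00.
1.00.1
1...11
..1111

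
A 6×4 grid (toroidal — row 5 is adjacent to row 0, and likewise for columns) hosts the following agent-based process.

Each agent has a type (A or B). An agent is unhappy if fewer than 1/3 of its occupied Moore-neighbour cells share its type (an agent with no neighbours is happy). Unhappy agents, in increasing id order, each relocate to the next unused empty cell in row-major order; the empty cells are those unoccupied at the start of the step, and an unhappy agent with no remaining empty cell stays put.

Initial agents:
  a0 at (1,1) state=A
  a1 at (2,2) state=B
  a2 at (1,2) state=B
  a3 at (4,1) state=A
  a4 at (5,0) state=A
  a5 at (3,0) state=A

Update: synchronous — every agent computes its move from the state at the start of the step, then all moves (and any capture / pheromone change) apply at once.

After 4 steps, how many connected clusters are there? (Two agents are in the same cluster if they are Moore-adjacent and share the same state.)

2

t=1: a0@(0,0):A a1@(2,2):B a2@(1,2):B a3@(4,1):A a4@(5,0):A a5@(3,0):A
t=2: (unchanged — steady state)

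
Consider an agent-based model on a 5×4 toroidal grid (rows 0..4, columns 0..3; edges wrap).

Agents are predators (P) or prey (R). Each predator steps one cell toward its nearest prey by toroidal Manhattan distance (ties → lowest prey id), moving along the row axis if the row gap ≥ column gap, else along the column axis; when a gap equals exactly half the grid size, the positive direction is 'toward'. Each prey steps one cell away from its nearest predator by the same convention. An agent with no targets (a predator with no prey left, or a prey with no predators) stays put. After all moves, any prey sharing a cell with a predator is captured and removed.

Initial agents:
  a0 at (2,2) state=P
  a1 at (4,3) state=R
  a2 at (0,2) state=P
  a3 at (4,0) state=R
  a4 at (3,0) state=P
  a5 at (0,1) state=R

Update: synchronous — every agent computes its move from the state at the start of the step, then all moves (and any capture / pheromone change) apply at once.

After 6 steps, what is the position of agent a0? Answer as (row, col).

(3, 3)

t=1: a0@(3,2):P a1@(3,3):R a2@(0,1):P a3@(0,0):R a4@(4,0):P a5@(0,0):R
t=2: a0@(3,3):P a1@(3,0):R a2@(0,0):P a3@(0,3):R a4@(0,0):P a5@(0,3):R
t=3: a0@(3,0):P a1@(3,1):R a2@(0,3):P a3@(0,2):R a4@(0,3):P a5@(0,2):R
t=4: a0@(3,1):P a1@(3,2):R a2@(0,2):P a3@(0,1):R a4@(0,2):P a5@(0,1):R
t=5: a0@(3,2):P a1@(3,3):R a2@(0,1):P a3@(0,0):R a4@(0,1):P a5@(0,0):R
t=6: a0@(3,3):P a1@(3,0):R a2@(0,0):P a3@(0,3):R a4@(0,0):P a5@(0,3):R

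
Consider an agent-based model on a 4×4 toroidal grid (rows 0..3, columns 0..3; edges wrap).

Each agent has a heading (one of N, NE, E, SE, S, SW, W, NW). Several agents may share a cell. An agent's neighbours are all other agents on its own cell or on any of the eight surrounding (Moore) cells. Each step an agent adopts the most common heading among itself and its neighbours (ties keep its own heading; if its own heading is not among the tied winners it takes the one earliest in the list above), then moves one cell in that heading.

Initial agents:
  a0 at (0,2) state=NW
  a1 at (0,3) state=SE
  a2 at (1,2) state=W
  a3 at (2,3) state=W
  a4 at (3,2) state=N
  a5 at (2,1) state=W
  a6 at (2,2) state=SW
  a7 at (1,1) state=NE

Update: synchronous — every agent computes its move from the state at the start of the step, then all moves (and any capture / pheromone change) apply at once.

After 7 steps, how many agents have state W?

t=1: a0@(3,1):NW a1@(1,0):SE a2@(1,1):W a3@(2,2):W a4@(3,1):W a5@(2,0):W a6@(2,1):W a7@(1,0):W
t=2: a0@(3,0):W a1@(1,3):W a2@(1,0):W a3@(2,1):W a4@(3,0):W a5@(2,3):W a6@(2,0):W a7@(1,3):W
t=3: a0@(3,3):W a1@(1,2):W a2@(1,3):W a3@(2,0):W a4@(3,3):W a5@(2,2):W a6@(2,3):W a7@(1,2):W
t=4: a0@(3,2):W a1@(1,1):W a2@(1,2):W a3@(2,3):W a4@(3,2):W a5@(2,1):W a6@(2,2):W a7@(1,1):W
t=5: a0@(3,1):W a1@(1,0):W a2@(1,1):W a3@(2,2):W a4@(3,1):W a5@(2,0):W a6@(2,1):W a7@(1,0):W
t=6: a0@(3,0):W a1@(1,3):W a2@(1,0):W a3@(2,1):W a4@(3,0):W a5@(2,3):W a6@(2,0):W a7@(1,3):W
t=7: a0@(3,3):W a1@(1,2):W a2@(1,3):W a3@(2,0):W a4@(3,3):W a5@(2,2):W a6@(2,3):W a7@(1,2):W

8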